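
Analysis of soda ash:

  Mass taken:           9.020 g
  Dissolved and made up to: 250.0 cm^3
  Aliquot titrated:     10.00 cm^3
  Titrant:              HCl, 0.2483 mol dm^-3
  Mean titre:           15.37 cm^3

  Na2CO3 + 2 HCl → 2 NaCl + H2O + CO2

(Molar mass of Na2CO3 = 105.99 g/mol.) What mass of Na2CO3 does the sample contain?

5.056 g

n(HCl) per titration = 0.01537 × 0.2483 = 3.816 × 10^-3 mol
From the 1:2 ratio, n(Na2CO3) in each aliquot = 1/2 × 3.816 × 10^-3 = 1.908 × 10^-3 mol
n(Na2CO3) in the whole flask = 1.908 × 10^-3 × 250.0/10.00 = 0.04770 mol
mass of Na2CO3 = 0.04770 × 105.99 = 5.056 g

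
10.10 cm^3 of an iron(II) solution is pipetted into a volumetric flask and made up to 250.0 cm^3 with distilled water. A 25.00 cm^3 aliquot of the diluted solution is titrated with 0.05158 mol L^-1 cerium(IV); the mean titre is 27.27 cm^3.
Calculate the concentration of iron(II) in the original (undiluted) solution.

1.393 mol/L

Ce^4+ + Fe^2+ → Ce^3+ + Fe^3+
n(Ce4+) = 0.02727 × 0.05158 = 1.407 × 10^-3 mol
n(Fe2+) in the aliquot = 1.407 × 10^-3 mol (1:1 ratio)
[Fe2+]_dilute = 1.407 × 10^-3 / 0.02500 = 0.05626 mol/L
Dilution factor = 250.0 / 10.10 = 24.75
[Fe2+]_stock = 0.05626 × 24.75 = 1.393 mol/L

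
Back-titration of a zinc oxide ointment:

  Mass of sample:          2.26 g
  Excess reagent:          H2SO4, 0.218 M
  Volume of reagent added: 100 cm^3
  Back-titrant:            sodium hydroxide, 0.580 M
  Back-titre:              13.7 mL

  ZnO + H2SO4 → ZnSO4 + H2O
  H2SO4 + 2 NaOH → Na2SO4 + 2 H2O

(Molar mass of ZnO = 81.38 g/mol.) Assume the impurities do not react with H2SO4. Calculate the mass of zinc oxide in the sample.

1.45 g

n(H2SO4) added = 0.100 × 0.218 = 0.0218 mol
n(NaOH) used in back-titration = 0.0137 × 0.580 = 7.95 × 10^-3 mol
From the 1:2 ratio, n(H2SO4) left over = 1/2 × 7.95 × 10^-3 = 3.97 × 10^-3 mol
n(H2SO4) consumed by analyte = 0.0218 − 3.97 × 10^-3 = 0.0178 mol
n(ZnO) = 0.0178 mol (1:1 ratio)
mass of ZnO = 0.0178 × 81.38 = 1.45 g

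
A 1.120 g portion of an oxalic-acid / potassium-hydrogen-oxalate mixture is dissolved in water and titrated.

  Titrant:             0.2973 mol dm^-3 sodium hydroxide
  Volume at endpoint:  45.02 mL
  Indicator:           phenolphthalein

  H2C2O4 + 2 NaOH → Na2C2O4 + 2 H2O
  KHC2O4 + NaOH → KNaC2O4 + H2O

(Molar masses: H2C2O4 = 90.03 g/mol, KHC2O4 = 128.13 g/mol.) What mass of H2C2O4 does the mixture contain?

n(NaOH) = 0.04502 × 0.2973 = 0.01338 mol
Let x = n(H2C2O4), y = n(KHC2O4).
Titrant: 2x + 1y = 0.01338;  mass: 90.03x + 128.13y = 1.120
Solving, x = 3.579 × 10^-3 mol, y = 6.226 × 10^-3 mol
mass of H2C2O4 = 3.579 × 10^-3 × 90.03 = 0.3222 g

0.3222 g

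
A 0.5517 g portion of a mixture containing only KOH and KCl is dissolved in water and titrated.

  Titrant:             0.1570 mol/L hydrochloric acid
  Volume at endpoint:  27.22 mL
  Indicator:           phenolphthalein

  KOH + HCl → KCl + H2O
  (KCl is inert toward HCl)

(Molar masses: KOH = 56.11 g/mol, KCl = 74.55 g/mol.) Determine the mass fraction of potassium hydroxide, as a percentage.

n(HCl) = 0.02722 × 0.1570 = 4.274 × 10^-3 mol
Let x = n(KOH), y = n(KCl).
Titrant: 1x = 4.274 × 10^-3;  mass: 56.11x + 74.55y = 0.5517
Solving, x = 4.274 × 10^-3 mol, y = 4.184 × 10^-3 mol
mass of KOH = 4.274 × 10^-3 × 56.11 = 0.2398 g
% KOH = 0.2398 / 0.5517 × 100 = 43.46 %

43.46 %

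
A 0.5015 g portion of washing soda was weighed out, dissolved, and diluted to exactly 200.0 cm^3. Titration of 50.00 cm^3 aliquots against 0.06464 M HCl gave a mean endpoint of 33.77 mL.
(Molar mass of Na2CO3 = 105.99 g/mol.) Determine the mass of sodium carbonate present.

Na2CO3 + 2 HCl → 2 NaCl + H2O + CO2
n(HCl) per titration = 0.03377 × 0.06464 = 2.183 × 10^-3 mol
From the 1:2 ratio, n(Na2CO3) in each aliquot = 1/2 × 2.183 × 10^-3 = 1.091 × 10^-3 mol
n(Na2CO3) in the whole flask = 1.091 × 10^-3 × 200.0/50.00 = 4.366 × 10^-3 mol
mass of Na2CO3 = 4.366 × 10^-3 × 105.99 = 0.4627 g

0.4627 g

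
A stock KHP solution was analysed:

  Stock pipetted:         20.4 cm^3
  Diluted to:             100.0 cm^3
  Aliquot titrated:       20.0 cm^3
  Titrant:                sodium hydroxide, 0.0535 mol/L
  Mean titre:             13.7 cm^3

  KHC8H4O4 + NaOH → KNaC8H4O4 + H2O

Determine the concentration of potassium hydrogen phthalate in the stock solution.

0.180 mol/L

n(NaOH) = 0.0137 × 0.0535 = 7.33 × 10^-4 mol
n(KHC8H4O4) in the aliquot = 7.33 × 10^-4 mol (1:1 ratio)
[KHC8H4O4]_dilute = 7.33 × 10^-4 / 0.0200 = 0.0366 mol/L
Dilution factor = 100.0 / 20.4 = 4.902
[KHC8H4O4]_stock = 0.0366 × 4.902 = 0.180 mol/L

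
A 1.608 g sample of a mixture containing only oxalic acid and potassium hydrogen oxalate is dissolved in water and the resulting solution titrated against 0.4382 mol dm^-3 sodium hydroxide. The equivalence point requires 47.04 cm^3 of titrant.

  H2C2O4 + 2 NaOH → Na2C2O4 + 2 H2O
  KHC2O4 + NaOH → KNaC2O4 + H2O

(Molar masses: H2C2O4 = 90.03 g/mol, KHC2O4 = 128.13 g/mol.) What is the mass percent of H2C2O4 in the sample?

n(NaOH) = 0.04704 × 0.4382 = 0.02061 mol
Let x = n(H2C2O4), y = n(KHC2O4).
Titrant: 2x + 1y = 0.02061;  mass: 90.03x + 128.13y = 1.608
Solving, x = 6.215 × 10^-3 mol, y = 8.183 × 10^-3 mol
mass of H2C2O4 = 6.215 × 10^-3 × 90.03 = 0.5595 g
% H2C2O4 = 0.5595 / 1.608 × 100 = 34.80 %

34.80 %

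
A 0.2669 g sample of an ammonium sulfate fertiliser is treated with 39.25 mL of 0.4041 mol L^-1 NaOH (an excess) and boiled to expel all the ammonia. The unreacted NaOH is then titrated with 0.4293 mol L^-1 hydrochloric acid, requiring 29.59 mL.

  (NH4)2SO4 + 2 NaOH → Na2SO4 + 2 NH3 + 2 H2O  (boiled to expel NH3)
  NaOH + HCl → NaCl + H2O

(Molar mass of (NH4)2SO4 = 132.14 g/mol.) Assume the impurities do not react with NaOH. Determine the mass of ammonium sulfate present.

n(NaOH) added = 0.03925 × 0.4041 = 0.01586 mol
n(HCl) used in back-titration = 0.02959 × 0.4293 = 0.01270 mol
n(NaOH) left over = 0.01270 mol (1:1 ratio)
n(NaOH) consumed by analyte = 0.01586 − 0.01270 = 3.158 × 10^-3 mol
From the 1:2 ratio, n((NH4)2SO4) = 1/2 × 3.158 × 10^-3 = 1.579 × 10^-3 mol
mass of (NH4)2SO4 = 1.579 × 10^-3 × 132.14 = 0.2086 g

0.2086 g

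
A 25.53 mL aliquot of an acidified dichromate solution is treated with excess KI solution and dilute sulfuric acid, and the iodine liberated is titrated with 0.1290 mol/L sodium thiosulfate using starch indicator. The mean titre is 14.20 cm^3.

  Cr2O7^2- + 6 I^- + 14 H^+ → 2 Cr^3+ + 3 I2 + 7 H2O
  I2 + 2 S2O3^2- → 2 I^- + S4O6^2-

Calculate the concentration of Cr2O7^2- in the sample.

0.01196 mol/L

n(S2O3^2-) = 0.01420 × 0.1290 = 1.832 × 10^-3 mol
n(I2) = n(S2O3^2-)/2 = 9.159 × 10^-4 mol
From the 1:3 ratio, n(Cr2O7^2-) in the aliquot = 1/3 × 9.159 × 10^-4 = 3.053 × 10^-4 mol
[Cr2O7^2-] = 3.053 × 10^-4 / 0.02553 = 0.01196 mol/L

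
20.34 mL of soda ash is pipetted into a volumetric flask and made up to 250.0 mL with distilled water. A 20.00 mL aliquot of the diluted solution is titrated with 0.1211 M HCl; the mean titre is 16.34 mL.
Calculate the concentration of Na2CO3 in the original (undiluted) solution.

Na2CO3 + 2 HCl → 2 NaCl + H2O + CO2
n(HCl) = 0.01634 × 0.1211 = 1.979 × 10^-3 mol
From the 1:2 ratio, n(Na2CO3) in the aliquot = 1/2 × 1.979 × 10^-3 = 9.894 × 10^-4 mol
[Na2CO3]_dilute = 9.894 × 10^-4 / 0.02000 = 0.04947 mol/L
Dilution factor = 250.0 / 20.34 = 12.29
[Na2CO3]_stock = 0.04947 × 12.29 = 0.6080 mol/L

0.6080 M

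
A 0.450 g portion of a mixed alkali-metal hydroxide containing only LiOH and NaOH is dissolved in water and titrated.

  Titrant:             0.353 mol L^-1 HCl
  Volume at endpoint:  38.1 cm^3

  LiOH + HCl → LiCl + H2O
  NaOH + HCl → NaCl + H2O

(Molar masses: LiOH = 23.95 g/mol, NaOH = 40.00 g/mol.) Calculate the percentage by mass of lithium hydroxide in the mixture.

n(HCl) = 0.0381 × 0.353 = 0.0134 mol
Let x = n(LiOH), y = n(NaOH).
Titrant: 1x + 1y = 0.0134;  mass: 23.95x + 40.00y = 0.450
Solving, x = 5.48 × 10^-3 mol, y = 7.97 × 10^-3 mol
mass of LiOH = 5.48 × 10^-3 × 23.95 = 0.131 g
% LiOH = 0.131 / 0.450 × 100 = 29.2 %

29.2 %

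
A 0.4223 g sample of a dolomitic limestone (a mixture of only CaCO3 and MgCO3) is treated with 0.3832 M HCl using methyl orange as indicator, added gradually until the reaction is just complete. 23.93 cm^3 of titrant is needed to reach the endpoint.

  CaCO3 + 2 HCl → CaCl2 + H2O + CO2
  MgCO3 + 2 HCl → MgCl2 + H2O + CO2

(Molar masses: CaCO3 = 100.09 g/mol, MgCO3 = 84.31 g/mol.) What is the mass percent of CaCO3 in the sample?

53.68 %

n(HCl) = 0.02393 × 0.3832 = 9.170 × 10^-3 mol
Let x = n(CaCO3), y = n(MgCO3).
Titrant: 2x + 2y = 9.170 × 10^-3;  mass: 100.09x + 84.31y = 0.4223
Solving, x = 2.265 × 10^-3 mol, y = 2.320 × 10^-3 mol
mass of CaCO3 = 2.265 × 10^-3 × 100.09 = 0.2267 g
% CaCO3 = 0.2267 / 0.4223 × 100 = 53.68 %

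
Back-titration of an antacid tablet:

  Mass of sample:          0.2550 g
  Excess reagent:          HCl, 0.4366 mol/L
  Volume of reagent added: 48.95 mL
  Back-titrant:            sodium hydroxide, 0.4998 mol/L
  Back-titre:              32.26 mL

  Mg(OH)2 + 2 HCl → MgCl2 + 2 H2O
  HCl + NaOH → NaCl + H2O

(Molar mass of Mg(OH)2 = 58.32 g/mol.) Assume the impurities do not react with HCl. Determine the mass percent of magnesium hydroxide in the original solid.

60.01 %

n(HCl) added = 0.04895 × 0.4366 = 0.02137 mol
n(NaOH) used in back-titration = 0.03226 × 0.4998 = 0.01612 mol
n(HCl) left over = 0.01612 mol (1:1 ratio)
n(HCl) consumed by analyte = 0.02137 − 0.01612 = 5.248 × 10^-3 mol
From the 1:2 ratio, n(Mg(OH)2) = 1/2 × 5.248 × 10^-3 = 2.624 × 10^-3 mol
mass of Mg(OH)2 = 2.624 × 10^-3 × 58.32 = 0.1530 g
% Mg(OH)2 = 0.1530 / 0.2550 × 100 = 60.01 %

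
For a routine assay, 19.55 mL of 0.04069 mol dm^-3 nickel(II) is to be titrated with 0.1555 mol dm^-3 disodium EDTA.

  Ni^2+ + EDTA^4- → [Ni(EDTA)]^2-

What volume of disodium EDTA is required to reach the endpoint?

5.116 mL

n(Ni2+) = 0.01955 L × 0.04069 mol/L = 7.955 × 10^-4 mol
n(EDTA) = 7.955 × 10^-4 mol (1:1 stoichiometry)
V(EDTA) = 7.955 × 10^-4 mol / 0.1555 mol/L = 0.005116 L = 5.116 mL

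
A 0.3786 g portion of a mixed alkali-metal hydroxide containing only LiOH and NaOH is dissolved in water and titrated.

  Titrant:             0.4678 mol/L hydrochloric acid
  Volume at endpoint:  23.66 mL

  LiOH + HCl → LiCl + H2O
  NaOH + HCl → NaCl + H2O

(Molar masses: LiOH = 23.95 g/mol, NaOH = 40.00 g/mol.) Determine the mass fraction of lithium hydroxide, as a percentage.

25.27 %

n(HCl) = 0.02366 × 0.4678 = 0.01107 mol
Let x = n(LiOH), y = n(NaOH).
Titrant: 1x + 1y = 0.01107;  mass: 23.95x + 40.00y = 0.3786
Solving, x = 3.995 × 10^-3 mol, y = 7.073 × 10^-3 mol
mass of LiOH = 3.995 × 10^-3 × 23.95 = 0.09569 g
% LiOH = 0.09569 / 0.3786 × 100 = 25.27 %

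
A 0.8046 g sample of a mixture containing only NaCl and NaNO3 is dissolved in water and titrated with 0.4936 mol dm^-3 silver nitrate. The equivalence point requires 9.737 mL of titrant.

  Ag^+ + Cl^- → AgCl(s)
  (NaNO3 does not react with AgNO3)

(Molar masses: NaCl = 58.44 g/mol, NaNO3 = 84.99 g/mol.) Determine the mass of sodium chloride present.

0.2809 g

n(AgNO3) = 0.009737 × 0.4936 = 4.806 × 10^-3 mol
Let x = n(NaCl), y = n(NaNO3).
Titrant: 1x = 4.806 × 10^-3;  mass: 58.44x + 84.99y = 0.8046
Solving, x = 4.806 × 10^-3 mol, y = 6.162 × 10^-3 mol
mass of NaCl = 4.806 × 10^-3 × 58.44 = 0.2809 g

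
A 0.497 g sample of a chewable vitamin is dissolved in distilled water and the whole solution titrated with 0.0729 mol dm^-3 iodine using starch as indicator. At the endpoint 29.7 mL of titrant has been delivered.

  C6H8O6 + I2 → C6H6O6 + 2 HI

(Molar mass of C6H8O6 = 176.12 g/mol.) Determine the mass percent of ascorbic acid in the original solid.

76.7 %

n(I2) = 0.0297 L × 0.0729 mol/L = 2.17 × 10^-3 mol
n(C6H8O6) = 2.17 × 10^-3 mol (1:1 ratio)
mass of C6H8O6 = 2.17 × 10^-3 × 176.12 g/mol = 0.381 g
% C6H8O6 = 0.381 / 0.497 × 100 = 76.7 %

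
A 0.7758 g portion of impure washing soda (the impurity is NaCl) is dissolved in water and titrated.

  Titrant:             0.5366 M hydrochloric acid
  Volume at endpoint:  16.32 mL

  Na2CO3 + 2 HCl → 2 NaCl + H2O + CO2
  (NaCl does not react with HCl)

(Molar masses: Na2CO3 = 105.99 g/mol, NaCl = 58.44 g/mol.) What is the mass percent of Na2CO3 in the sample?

59.82 %

n(HCl) = 0.01632 × 0.5366 = 8.757 × 10^-3 mol
Let x = n(Na2CO3), y = n(NaCl).
Titrant: 2x = 8.757 × 10^-3;  mass: 105.99x + 58.44y = 0.7758
Solving, x = 4.379 × 10^-3 mol, y = 5.334 × 10^-3 mol
mass of Na2CO3 = 4.379 × 10^-3 × 105.99 = 0.4641 g
% Na2CO3 = 0.4641 / 0.7758 × 100 = 59.82 %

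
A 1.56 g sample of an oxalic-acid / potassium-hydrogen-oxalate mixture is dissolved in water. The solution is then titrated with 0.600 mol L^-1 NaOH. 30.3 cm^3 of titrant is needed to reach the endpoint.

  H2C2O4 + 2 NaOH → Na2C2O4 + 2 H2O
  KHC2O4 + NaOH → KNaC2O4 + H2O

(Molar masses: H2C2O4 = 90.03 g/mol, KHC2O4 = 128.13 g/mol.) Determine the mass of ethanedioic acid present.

n(NaOH) = 0.0303 × 0.600 = 0.0182 mol
Let x = n(H2C2O4), y = n(KHC2O4).
Titrant: 2x + 1y = 0.0182;  mass: 90.03x + 128.13y = 1.56
Solving, x = 4.63 × 10^-3 mol, y = 8.92 × 10^-3 mol
mass of H2C2O4 = 4.63 × 10^-3 × 90.03 = 0.417 g

0.417 g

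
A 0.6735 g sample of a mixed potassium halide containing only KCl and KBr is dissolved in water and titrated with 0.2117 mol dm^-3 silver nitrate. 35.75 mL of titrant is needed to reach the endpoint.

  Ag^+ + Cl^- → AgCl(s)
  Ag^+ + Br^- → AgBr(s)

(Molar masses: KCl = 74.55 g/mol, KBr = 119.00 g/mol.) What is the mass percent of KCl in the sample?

n(AgNO3) = 0.03575 × 0.2117 = 7.568 × 10^-3 mol
Let x = n(KCl), y = n(KBr).
Titrant: 1x + 1y = 7.568 × 10^-3;  mass: 74.55x + 119.00y = 0.6735
Solving, x = 5.110 × 10^-3 mol, y = 2.459 × 10^-3 mol
mass of KCl = 5.110 × 10^-3 × 74.55 = 0.3809 g
% KCl = 0.3809 / 0.6735 × 100 = 56.56 %

56.56 %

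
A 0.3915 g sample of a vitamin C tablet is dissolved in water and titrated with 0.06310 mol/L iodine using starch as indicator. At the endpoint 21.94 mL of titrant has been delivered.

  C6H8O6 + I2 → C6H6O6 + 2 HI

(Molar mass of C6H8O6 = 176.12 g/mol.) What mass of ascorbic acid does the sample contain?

n(I2) = 0.02194 L × 0.06310 mol/L = 1.384 × 10^-3 mol
n(C6H8O6) = 1.384 × 10^-3 mol (1:1 ratio)
mass of C6H8O6 = 1.384 × 10^-3 × 176.12 g/mol = 0.2438 g

0.2438 g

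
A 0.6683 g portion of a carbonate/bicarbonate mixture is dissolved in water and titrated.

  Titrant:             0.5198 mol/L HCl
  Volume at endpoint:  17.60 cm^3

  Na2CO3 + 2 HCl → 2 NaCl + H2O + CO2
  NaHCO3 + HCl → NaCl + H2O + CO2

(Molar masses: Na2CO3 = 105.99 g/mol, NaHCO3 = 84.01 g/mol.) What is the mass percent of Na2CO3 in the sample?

n(HCl) = 0.01760 × 0.5198 = 9.148 × 10^-3 mol
Let x = n(Na2CO3), y = n(NaHCO3).
Titrant: 2x + 1y = 9.148 × 10^-3;  mass: 105.99x + 84.01y = 0.6683
Solving, x = 1.616 × 10^-3 mol, y = 5.916 × 10^-3 mol
mass of Na2CO3 = 1.616 × 10^-3 × 105.99 = 0.1713 g
% Na2CO3 = 0.1713 / 0.6683 × 100 = 25.64 %

25.64 %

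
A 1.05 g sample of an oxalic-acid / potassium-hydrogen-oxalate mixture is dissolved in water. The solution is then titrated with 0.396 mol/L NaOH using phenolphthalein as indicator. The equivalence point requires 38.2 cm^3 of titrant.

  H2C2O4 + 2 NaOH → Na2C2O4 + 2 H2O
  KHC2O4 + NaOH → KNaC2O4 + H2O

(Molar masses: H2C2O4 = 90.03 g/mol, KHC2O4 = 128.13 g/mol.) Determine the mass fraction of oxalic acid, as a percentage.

45.8 %

n(NaOH) = 0.0382 × 0.396 = 0.0151 mol
Let x = n(H2C2O4), y = n(KHC2O4).
Titrant: 2x + 1y = 0.0151;  mass: 90.03x + 128.13y = 1.05
Solving, x = 5.34 × 10^-3 mol, y = 4.44 × 10^-3 mol
mass of H2C2O4 = 5.34 × 10^-3 × 90.03 = 0.481 g
% H2C2O4 = 0.481 / 1.05 × 100 = 45.8 %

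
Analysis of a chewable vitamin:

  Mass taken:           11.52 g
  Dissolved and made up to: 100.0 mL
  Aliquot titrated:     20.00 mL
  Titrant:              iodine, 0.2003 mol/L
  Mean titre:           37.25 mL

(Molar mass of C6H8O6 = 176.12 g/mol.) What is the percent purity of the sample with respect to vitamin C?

57.03 %

C6H8O6 + I2 → C6H6O6 + 2 HI
n(I2) per titration = 0.03725 × 0.2003 = 7.461 × 10^-3 mol
n(C6H8O6) in each aliquot = 7.461 × 10^-3 mol (1:1 ratio)
n(C6H8O6) in the whole flask = 7.461 × 10^-3 × 100.0/20.00 = 0.03731 mol
mass of C6H8O6 = 0.03731 × 176.12 = 6.570 g
% C6H8O6 = 6.570 / 11.52 × 100 = 57.03 %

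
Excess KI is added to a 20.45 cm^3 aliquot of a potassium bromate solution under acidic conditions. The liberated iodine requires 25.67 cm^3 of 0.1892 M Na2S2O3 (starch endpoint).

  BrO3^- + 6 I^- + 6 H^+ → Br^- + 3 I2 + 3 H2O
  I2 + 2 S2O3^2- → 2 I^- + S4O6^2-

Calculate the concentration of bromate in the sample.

n(S2O3^2-) = 0.02567 × 0.1892 = 4.857 × 10^-3 mol
n(I2) = n(S2O3^2-)/2 = 2.428 × 10^-3 mol
From the 1:3 ratio, n(BrO3^-) in the aliquot = 1/3 × 2.428 × 10^-3 = 8.095 × 10^-4 mol
[BrO3^-] = 8.095 × 10^-4 / 0.02045 = 0.03958 mol/L

0.03958 M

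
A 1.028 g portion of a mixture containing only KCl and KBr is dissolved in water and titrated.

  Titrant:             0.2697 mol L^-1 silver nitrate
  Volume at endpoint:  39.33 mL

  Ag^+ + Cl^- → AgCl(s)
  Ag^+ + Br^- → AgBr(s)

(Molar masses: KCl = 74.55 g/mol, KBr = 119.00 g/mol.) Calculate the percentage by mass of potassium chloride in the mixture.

n(AgNO3) = 0.03933 × 0.2697 = 0.01061 mol
Let x = n(KCl), y = n(KBr).
Titrant: 1x + 1y = 0.01061;  mass: 74.55x + 119.00y = 1.028
Solving, x = 5.270 × 10^-3 mol, y = 5.337 × 10^-3 mol
mass of KCl = 5.270 × 10^-3 × 74.55 = 0.3929 g
% KCl = 0.3929 / 1.028 × 100 = 38.22 %

38.22 %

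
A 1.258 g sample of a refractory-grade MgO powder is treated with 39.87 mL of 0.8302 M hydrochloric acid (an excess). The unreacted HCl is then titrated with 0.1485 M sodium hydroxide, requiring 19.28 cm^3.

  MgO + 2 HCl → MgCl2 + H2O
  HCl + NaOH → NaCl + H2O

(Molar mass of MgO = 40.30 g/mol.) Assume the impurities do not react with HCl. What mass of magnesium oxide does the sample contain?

n(HCl) added = 0.03987 × 0.8302 = 0.03310 mol
n(NaOH) used in back-titration = 0.01928 × 0.1485 = 2.863 × 10^-3 mol
n(HCl) left over = 2.863 × 10^-3 mol (1:1 ratio)
n(HCl) consumed by analyte = 0.03310 − 2.863 × 10^-3 = 0.03024 mol
From the 1:2 ratio, n(MgO) = 1/2 × 0.03024 = 0.01512 mol
mass of MgO = 0.01512 × 40.30 = 0.6093 g

0.6093 g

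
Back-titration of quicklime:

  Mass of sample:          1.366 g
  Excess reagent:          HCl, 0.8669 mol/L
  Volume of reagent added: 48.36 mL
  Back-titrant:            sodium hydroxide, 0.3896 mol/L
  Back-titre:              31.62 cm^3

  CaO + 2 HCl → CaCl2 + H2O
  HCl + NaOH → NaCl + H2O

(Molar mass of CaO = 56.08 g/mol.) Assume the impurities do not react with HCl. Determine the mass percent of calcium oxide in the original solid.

60.77 %

n(HCl) added = 0.04836 × 0.8669 = 0.04192 mol
n(NaOH) used in back-titration = 0.03162 × 0.3896 = 0.01232 mol
n(HCl) left over = 0.01232 mol (1:1 ratio)
n(HCl) consumed by analyte = 0.04192 − 0.01232 = 0.02960 mol
From the 1:2 ratio, n(CaO) = 1/2 × 0.02960 = 0.01480 mol
mass of CaO = 0.01480 × 56.08 = 0.8301 g
% CaO = 0.8301 / 1.366 × 100 = 60.77 %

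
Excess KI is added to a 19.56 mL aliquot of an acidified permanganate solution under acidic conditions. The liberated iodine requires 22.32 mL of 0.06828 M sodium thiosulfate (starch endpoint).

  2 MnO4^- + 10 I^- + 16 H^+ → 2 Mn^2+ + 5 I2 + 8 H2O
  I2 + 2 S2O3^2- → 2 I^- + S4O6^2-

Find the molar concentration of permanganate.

n(S2O3^2-) = 0.02232 × 0.06828 = 1.524 × 10^-3 mol
n(I2) = n(S2O3^2-)/2 = 7.620 × 10^-4 mol
From the 2:5 ratio, n(MnO4^-) in the aliquot = 2/5 × 7.620 × 10^-4 = 3.048 × 10^-4 mol
[MnO4^-] = 3.048 × 10^-4 / 0.01956 = 0.01558 mol/L

0.01558 M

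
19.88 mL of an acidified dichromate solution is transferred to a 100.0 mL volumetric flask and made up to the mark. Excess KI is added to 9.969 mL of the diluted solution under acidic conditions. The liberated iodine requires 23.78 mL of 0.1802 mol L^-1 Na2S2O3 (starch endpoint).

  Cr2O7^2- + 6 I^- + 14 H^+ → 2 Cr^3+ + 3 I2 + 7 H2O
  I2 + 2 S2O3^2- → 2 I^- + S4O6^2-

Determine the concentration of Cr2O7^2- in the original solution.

n(S2O3^2-) = 0.02378 × 0.1802 = 4.285 × 10^-3 mol
n(I2) = n(S2O3^2-)/2 = 2.143 × 10^-3 mol
From the 1:3 ratio, n(Cr2O7^2-) in the aliquot = 1/3 × 2.143 × 10^-3 = 7.142 × 10^-4 mol
[Cr2O7^2-]_dilute = 7.142 × 10^-4 / 0.009969 = 0.07164 mol/L
[Cr2O7^2-]_original = 0.07164 × 100.0/19.88 = 0.3604 mol/L

0.3604 mol/L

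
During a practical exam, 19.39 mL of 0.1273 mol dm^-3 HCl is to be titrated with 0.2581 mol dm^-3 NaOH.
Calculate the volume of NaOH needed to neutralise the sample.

HCl + NaOH → NaCl + H2O
n(HCl) = 0.01939 L × 0.1273 mol/L = 2.468 × 10^-3 mol
n(NaOH) = 2.468 × 10^-3 mol (1:1 stoichiometry)
V(NaOH) = 2.468 × 10^-3 mol / 0.2581 mol/L = 0.009564 L = 9.564 mL

9.564 mL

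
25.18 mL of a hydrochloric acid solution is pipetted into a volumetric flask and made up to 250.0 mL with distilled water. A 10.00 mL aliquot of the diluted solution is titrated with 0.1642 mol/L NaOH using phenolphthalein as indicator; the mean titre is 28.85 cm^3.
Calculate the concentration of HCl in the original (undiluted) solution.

HCl + NaOH → NaCl + H2O
n(NaOH) = 0.02885 × 0.1642 = 4.737 × 10^-3 mol
n(HCl) in the aliquot = 4.737 × 10^-3 mol (1:1 ratio)
[HCl]_dilute = 4.737 × 10^-3 / 0.01000 = 0.4737 mol/L
Dilution factor = 250.0 / 25.18 = 9.929
[HCl]_stock = 0.4737 × 9.929 = 4.703 mol/L

4.703 mol/L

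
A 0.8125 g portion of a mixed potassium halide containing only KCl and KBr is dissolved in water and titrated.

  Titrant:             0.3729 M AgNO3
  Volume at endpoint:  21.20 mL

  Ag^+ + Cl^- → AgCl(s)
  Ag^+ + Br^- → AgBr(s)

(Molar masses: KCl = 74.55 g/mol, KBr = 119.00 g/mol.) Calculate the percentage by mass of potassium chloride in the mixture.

26.47 %

n(AgNO3) = 0.02120 × 0.3729 = 7.905 × 10^-3 mol
Let x = n(KCl), y = n(KBr).
Titrant: 1x + 1y = 7.905 × 10^-3;  mass: 74.55x + 119.00y = 0.8125
Solving, x = 2.885 × 10^-3 mol, y = 5.020 × 10^-3 mol
mass of KCl = 2.885 × 10^-3 × 74.55 = 0.2151 g
% KCl = 0.2151 / 0.8125 × 100 = 26.47 %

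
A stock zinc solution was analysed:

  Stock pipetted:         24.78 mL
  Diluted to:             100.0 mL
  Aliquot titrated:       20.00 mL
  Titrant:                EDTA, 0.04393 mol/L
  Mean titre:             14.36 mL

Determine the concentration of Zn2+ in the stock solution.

0.1273 mol/L

Zn^2+ + EDTA^4- → [Zn(EDTA)]^2-
n(EDTA) = 0.01436 × 0.04393 = 6.308 × 10^-4 mol
n(Zn2+) in the aliquot = 6.308 × 10^-4 mol (1:1 ratio)
[Zn2+]_dilute = 6.308 × 10^-4 / 0.02000 = 0.03154 mol/L
Dilution factor = 100.0 / 24.78 = 4.036
[Zn2+]_stock = 0.03154 × 4.036 = 0.1273 mol/L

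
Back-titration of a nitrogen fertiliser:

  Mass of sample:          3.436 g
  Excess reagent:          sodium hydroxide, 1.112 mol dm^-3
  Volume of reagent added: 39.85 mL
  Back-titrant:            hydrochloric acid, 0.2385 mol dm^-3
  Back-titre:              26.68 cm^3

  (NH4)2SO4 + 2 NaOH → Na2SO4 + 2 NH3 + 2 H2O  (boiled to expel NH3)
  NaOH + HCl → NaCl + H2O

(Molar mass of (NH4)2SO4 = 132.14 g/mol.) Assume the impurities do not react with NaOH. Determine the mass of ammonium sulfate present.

n(NaOH) added = 0.03985 × 1.112 = 0.04431 mol
n(HCl) used in back-titration = 0.02668 × 0.2385 = 6.363 × 10^-3 mol
n(NaOH) left over = 6.363 × 10^-3 mol (1:1 ratio)
n(NaOH) consumed by analyte = 0.04431 − 6.363 × 10^-3 = 0.03795 mol
From the 1:2 ratio, n((NH4)2SO4) = 1/2 × 0.03795 = 0.01898 mol
mass of (NH4)2SO4 = 0.01898 × 132.14 = 2.507 g

2.507 g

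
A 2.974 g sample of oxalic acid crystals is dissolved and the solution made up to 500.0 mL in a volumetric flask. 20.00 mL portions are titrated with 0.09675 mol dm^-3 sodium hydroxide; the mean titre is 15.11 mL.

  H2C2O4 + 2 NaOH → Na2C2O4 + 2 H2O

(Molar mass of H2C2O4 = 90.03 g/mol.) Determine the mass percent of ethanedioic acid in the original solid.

n(NaOH) per titration = 0.01511 × 0.09675 = 1.462 × 10^-3 mol
From the 1:2 ratio, n(H2C2O4) in each aliquot = 1/2 × 1.462 × 10^-3 = 7.309 × 10^-4 mol
n(H2C2O4) in the whole flask = 7.309 × 10^-4 × 500.0/20.00 = 0.01827 mol
mass of H2C2O4 = 0.01827 × 90.03 = 1.645 g
% H2C2O4 = 1.645 / 2.974 × 100 = 55.32 %

55.32 %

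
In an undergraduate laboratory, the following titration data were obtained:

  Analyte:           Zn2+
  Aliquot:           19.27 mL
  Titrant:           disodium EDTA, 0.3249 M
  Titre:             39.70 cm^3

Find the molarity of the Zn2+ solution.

Zn^2+ + EDTA^4- → [Zn(EDTA)]^2-
n(EDTA) = 0.03970 L × 0.3249 mol/L = 0.01290 mol
n(Zn2+) = 0.01290 mol (1:1 mole ratio)
[Zn2+] = 0.01290 mol / 0.01927 L = 0.6694 mol/L

0.6694 M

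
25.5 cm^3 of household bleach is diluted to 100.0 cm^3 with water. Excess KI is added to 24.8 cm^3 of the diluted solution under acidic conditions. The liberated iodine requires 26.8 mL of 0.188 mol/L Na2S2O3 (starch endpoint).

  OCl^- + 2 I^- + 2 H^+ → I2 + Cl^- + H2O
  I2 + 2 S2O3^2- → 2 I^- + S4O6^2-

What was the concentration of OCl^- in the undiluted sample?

0.398 mol/L

n(S2O3^2-) = 0.0268 × 0.188 = 5.04 × 10^-3 mol
n(I2) = n(S2O3^2-)/2 = 2.52 × 10^-3 mol
n(OCl^-) in the aliquot = 2.52 × 10^-3 mol (1:1 ratio)
[OCl^-]_dilute = 2.52 × 10^-3 / 0.0248 = 0.102 mol/L
[OCl^-]_original = 0.102 × 100.0/25.5 = 0.398 mol/L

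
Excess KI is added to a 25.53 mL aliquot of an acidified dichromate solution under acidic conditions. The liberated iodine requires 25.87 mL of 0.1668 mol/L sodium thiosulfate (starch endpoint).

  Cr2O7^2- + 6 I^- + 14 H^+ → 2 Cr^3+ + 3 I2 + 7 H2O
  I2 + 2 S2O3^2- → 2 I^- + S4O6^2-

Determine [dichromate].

n(S2O3^2-) = 0.02587 × 0.1668 = 4.315 × 10^-3 mol
n(I2) = n(S2O3^2-)/2 = 2.158 × 10^-3 mol
From the 1:3 ratio, n(Cr2O7^2-) in the aliquot = 1/3 × 2.158 × 10^-3 = 7.192 × 10^-4 mol
[Cr2O7^2-] = 7.192 × 10^-4 / 0.02553 = 0.02817 mol/L

0.02817 mol/L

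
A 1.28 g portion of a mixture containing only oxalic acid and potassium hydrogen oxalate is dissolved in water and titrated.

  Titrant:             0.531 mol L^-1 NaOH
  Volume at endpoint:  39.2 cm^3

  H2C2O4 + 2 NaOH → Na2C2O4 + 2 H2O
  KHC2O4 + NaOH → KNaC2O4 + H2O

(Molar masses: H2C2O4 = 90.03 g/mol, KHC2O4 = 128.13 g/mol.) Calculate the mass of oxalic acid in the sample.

n(NaOH) = 0.0392 × 0.531 = 0.0208 mol
Let x = n(H2C2O4), y = n(KHC2O4).
Titrant: 2x + 1y = 0.0208;  mass: 90.03x + 128.13y = 1.28
Solving, x = 8.34 × 10^-3 mol, y = 4.13 × 10^-3 mol
mass of H2C2O4 = 8.34 × 10^-3 × 90.03 = 0.751 g

0.751 g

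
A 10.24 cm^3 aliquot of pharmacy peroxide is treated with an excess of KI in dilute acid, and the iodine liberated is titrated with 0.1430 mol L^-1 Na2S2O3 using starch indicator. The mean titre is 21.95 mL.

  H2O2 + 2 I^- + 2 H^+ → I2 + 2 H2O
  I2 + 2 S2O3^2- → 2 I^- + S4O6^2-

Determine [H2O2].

n(S2O3^2-) = 0.02195 × 0.1430 = 3.139 × 10^-3 mol
n(I2) = n(S2O3^2-)/2 = 1.569 × 10^-3 mol
n(H2O2) in the aliquot = 1.569 × 10^-3 mol (1:1 ratio)
[H2O2] = 1.569 × 10^-3 / 0.01024 = 0.1533 mol/L

0.1533 mol/L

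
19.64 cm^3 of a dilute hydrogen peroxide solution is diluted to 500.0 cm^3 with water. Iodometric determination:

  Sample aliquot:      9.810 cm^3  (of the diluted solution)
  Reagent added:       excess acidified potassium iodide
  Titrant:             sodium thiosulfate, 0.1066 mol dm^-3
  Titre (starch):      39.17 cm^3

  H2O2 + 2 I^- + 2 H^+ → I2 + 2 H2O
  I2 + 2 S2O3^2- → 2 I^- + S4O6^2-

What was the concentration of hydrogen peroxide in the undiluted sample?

5.418 mol/L

n(S2O3^2-) = 0.03917 × 0.1066 = 4.176 × 10^-3 mol
n(I2) = n(S2O3^2-)/2 = 2.088 × 10^-3 mol
n(H2O2) in the aliquot = 2.088 × 10^-3 mol (1:1 ratio)
[H2O2]_dilute = 2.088 × 10^-3 / 0.009810 = 0.2128 mol/L
[H2O2]_original = 0.2128 × 500.0/19.64 = 5.418 mol/L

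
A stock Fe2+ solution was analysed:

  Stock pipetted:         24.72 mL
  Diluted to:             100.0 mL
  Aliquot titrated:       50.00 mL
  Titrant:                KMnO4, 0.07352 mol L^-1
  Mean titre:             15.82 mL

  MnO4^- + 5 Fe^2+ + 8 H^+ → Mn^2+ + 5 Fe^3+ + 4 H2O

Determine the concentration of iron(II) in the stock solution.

0.4705 mol/L

n(KMnO4) = 0.01582 × 0.07352 = 1.163 × 10^-3 mol
From the 5:1 ratio, n(Fe2+) in the aliquot = 5/1 × 1.163 × 10^-3 = 5.815 × 10^-3 mol
[Fe2+]_dilute = 5.815 × 10^-3 / 0.05000 = 0.1163 mol/L
Dilution factor = 100.0 / 24.72 = 4.045
[Fe2+]_stock = 0.1163 × 4.045 = 0.4705 mol/L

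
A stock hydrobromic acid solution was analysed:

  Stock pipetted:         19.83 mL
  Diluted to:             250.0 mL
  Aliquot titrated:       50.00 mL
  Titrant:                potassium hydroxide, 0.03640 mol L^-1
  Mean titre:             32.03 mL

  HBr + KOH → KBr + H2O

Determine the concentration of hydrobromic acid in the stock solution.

0.2940 mol/L

n(KOH) = 0.03203 × 0.03640 = 1.166 × 10^-3 mol
n(HBr) in the aliquot = 1.166 × 10^-3 mol (1:1 ratio)
[HBr]_dilute = 1.166 × 10^-3 / 0.05000 = 0.02332 mol/L
Dilution factor = 250.0 / 19.83 = 12.61
[HBr]_stock = 0.02332 × 12.61 = 0.2940 mol/L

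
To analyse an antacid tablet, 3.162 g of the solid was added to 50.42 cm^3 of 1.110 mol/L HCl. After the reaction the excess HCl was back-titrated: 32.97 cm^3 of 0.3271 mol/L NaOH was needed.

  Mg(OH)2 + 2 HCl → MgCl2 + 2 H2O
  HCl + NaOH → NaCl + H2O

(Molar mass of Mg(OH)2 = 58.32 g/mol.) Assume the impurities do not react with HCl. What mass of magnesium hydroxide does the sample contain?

1.317 g

n(HCl) added = 0.05042 × 1.110 = 0.05597 mol
n(NaOH) used in back-titration = 0.03297 × 0.3271 = 0.01078 mol
n(HCl) left over = 0.01078 mol (1:1 ratio)
n(HCl) consumed by analyte = 0.05597 − 0.01078 = 0.04518 mol
From the 1:2 ratio, n(Mg(OH)2) = 1/2 × 0.04518 = 0.02259 mol
mass of Mg(OH)2 = 0.02259 × 58.32 = 1.317 g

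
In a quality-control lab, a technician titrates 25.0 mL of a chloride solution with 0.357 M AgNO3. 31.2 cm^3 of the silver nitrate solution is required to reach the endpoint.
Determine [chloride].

Ag^+ + Cl^- → AgCl(s)
n(AgNO3) = 0.0312 L × 0.357 mol/L = 0.0111 mol
n(Cl-) = 0.0111 mol (1:1 mole ratio)
[Cl-] = 0.0111 mol / 0.0250 L = 0.446 mol/L

0.446 M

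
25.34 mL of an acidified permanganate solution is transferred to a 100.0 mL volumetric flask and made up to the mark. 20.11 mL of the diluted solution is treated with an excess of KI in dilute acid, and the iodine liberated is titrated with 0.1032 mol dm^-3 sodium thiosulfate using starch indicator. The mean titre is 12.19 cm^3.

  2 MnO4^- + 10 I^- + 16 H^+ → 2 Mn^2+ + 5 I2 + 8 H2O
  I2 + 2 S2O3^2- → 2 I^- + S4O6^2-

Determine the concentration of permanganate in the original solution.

0.04937 mol/L

n(S2O3^2-) = 0.01219 × 0.1032 = 1.258 × 10^-3 mol
n(I2) = n(S2O3^2-)/2 = 6.290 × 10^-4 mol
From the 2:5 ratio, n(MnO4^-) in the aliquot = 2/5 × 6.290 × 10^-4 = 2.516 × 10^-4 mol
[MnO4^-]_dilute = 2.516 × 10^-4 / 0.02011 = 0.01251 mol/L
[MnO4^-]_original = 0.01251 × 100.0/25.34 = 0.04937 mol/L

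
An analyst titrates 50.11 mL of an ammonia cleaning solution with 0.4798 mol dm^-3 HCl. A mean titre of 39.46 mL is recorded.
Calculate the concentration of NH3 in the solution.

NH3 + HCl → NH4Cl
n(HCl) = 0.03946 L × 0.4798 mol/L = 0.01893 mol
n(NH3) = 0.01893 mol (1:1 mole ratio)
[NH3] = 0.01893 mol / 0.05011 L = 0.3778 mol/L

0.3778 mol/L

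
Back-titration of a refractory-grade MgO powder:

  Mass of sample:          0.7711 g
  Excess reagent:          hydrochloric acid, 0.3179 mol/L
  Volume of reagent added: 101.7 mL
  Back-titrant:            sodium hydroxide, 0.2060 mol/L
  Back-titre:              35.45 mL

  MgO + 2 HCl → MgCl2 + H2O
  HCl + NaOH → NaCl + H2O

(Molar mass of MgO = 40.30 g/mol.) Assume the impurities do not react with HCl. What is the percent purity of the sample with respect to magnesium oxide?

65.40 %

n(HCl) added = 0.1017 × 0.3179 = 0.03233 mol
n(NaOH) used in back-titration = 0.03545 × 0.2060 = 7.303 × 10^-3 mol
n(HCl) left over = 7.303 × 10^-3 mol (1:1 ratio)
n(HCl) consumed by analyte = 0.03233 − 7.303 × 10^-3 = 0.02503 mol
From the 1:2 ratio, n(MgO) = 1/2 × 0.02503 = 0.01251 mol
mass of MgO = 0.01251 × 40.30 = 0.5043 g
% MgO = 0.5043 / 0.7711 × 100 = 65.40 %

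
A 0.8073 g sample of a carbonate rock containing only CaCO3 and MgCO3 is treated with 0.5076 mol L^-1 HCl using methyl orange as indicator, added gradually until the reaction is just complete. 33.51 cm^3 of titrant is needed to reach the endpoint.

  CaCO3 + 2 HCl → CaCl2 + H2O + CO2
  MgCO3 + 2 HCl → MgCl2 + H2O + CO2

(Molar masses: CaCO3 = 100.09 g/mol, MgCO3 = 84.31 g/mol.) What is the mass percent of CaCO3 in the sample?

70.91 %

n(HCl) = 0.03351 × 0.5076 = 0.01701 mol
Let x = n(CaCO3), y = n(MgCO3).
Titrant: 2x + 2y = 0.01701;  mass: 100.09x + 84.31y = 0.8073
Solving, x = 5.720 × 10^-3 mol, y = 2.785 × 10^-3 mol
mass of CaCO3 = 5.720 × 10^-3 × 100.09 = 0.5725 g
% CaCO3 = 0.5725 / 0.8073 × 100 = 70.91 %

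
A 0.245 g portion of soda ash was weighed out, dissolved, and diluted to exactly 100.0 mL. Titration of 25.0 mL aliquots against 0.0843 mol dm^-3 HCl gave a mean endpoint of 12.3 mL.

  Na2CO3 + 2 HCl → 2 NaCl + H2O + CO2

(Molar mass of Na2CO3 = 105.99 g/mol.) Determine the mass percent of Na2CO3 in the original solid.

89.7 %

n(HCl) per titration = 0.0123 × 0.0843 = 1.04 × 10^-3 mol
From the 1:2 ratio, n(Na2CO3) in each aliquot = 1/2 × 1.04 × 10^-3 = 5.18 × 10^-4 mol
n(Na2CO3) in the whole flask = 5.18 × 10^-4 × 100.0/25.0 = 2.07 × 10^-3 mol
mass of Na2CO3 = 2.07 × 10^-3 × 105.99 = 0.220 g
% Na2CO3 = 0.220 / 0.245 × 100 = 89.7 %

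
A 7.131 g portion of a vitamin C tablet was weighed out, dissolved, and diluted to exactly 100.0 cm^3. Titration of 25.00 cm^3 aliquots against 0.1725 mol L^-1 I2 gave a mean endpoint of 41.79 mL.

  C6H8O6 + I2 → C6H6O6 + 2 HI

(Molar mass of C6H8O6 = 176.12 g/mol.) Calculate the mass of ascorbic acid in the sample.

n(I2) per titration = 0.04179 × 0.1725 = 7.209 × 10^-3 mol
n(C6H8O6) in each aliquot = 7.209 × 10^-3 mol (1:1 ratio)
n(C6H8O6) in the whole flask = 7.209 × 10^-3 × 100.0/25.00 = 0.02884 mol
mass of C6H8O6 = 0.02884 × 176.12 = 5.078 g

5.078 g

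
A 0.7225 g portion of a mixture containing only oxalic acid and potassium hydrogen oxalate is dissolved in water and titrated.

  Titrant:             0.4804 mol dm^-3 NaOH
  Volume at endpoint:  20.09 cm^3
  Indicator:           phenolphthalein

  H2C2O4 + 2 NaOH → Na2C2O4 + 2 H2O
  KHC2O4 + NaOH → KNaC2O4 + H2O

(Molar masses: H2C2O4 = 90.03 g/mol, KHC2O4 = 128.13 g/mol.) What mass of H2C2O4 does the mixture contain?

0.2784 g

n(NaOH) = 0.02009 × 0.4804 = 9.651 × 10^-3 mol
Let x = n(H2C2O4), y = n(KHC2O4).
Titrant: 2x + 1y = 9.651 × 10^-3;  mass: 90.03x + 128.13y = 0.7225
Solving, x = 3.093 × 10^-3 mol, y = 3.466 × 10^-3 mol
mass of H2C2O4 = 3.093 × 10^-3 × 90.03 = 0.2784 g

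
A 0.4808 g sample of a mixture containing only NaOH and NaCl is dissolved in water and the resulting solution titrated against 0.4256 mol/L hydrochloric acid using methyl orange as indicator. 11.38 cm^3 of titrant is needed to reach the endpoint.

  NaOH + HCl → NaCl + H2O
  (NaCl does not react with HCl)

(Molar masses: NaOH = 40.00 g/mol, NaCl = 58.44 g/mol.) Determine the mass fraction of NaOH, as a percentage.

n(HCl) = 0.01138 × 0.4256 = 4.843 × 10^-3 mol
Let x = n(NaOH), y = n(NaCl).
Titrant: 1x = 4.843 × 10^-3;  mass: 40.00x + 58.44y = 0.4808
Solving, x = 4.843 × 10^-3 mol, y = 4.912 × 10^-3 mol
mass of NaOH = 4.843 × 10^-3 × 40.00 = 0.1937 g
% NaOH = 0.1937 / 0.4808 × 100 = 40.29 %

40.29 %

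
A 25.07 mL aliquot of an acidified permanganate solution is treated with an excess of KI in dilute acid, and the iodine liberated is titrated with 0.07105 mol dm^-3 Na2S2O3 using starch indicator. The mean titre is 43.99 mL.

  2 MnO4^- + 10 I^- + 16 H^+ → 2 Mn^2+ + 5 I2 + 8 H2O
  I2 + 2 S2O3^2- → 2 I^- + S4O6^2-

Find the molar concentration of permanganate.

0.02493 mol/L

n(S2O3^2-) = 0.04399 × 0.07105 = 3.125 × 10^-3 mol
n(I2) = n(S2O3^2-)/2 = 1.563 × 10^-3 mol
From the 2:5 ratio, n(MnO4^-) in the aliquot = 2/5 × 1.563 × 10^-3 = 6.251 × 10^-4 mol
[MnO4^-] = 6.251 × 10^-4 / 0.02507 = 0.02493 mol/L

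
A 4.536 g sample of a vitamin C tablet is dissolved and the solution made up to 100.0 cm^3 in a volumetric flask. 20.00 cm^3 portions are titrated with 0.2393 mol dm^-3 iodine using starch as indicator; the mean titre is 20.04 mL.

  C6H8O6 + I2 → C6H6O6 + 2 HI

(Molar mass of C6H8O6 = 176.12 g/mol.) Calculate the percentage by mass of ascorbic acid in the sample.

n(I2) per titration = 0.02004 × 0.2393 = 4.796 × 10^-3 mol
n(C6H8O6) in each aliquot = 4.796 × 10^-3 mol (1:1 ratio)
n(C6H8O6) in the whole flask = 4.796 × 10^-3 × 100.0/20.00 = 0.02398 mol
mass of C6H8O6 = 0.02398 × 176.12 = 4.223 g
% C6H8O6 = 4.223 / 4.536 × 100 = 93.10 %

93.10 %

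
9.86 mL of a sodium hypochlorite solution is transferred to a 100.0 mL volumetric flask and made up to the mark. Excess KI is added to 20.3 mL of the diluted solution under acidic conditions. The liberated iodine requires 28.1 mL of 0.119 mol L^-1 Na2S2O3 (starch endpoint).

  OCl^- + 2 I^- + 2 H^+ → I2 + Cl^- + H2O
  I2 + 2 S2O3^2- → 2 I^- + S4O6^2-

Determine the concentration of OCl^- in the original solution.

0.835 mol/L

n(S2O3^2-) = 0.0281 × 0.119 = 3.34 × 10^-3 mol
n(I2) = n(S2O3^2-)/2 = 1.67 × 10^-3 mol
n(OCl^-) in the aliquot = 1.67 × 10^-3 mol (1:1 ratio)
[OCl^-]_dilute = 1.67 × 10^-3 / 0.0203 = 0.0824 mol/L
[OCl^-]_original = 0.0824 × 100.0/9.86 = 0.835 mol/L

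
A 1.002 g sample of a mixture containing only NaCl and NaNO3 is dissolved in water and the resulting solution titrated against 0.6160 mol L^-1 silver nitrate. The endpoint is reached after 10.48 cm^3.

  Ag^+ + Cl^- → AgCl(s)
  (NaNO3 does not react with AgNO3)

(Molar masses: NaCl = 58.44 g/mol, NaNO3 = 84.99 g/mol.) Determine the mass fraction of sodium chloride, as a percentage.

n(AgNO3) = 0.01048 × 0.6160 = 6.456 × 10^-3 mol
Let x = n(NaCl), y = n(NaNO3).
Titrant: 1x = 6.456 × 10^-3;  mass: 58.44x + 84.99y = 1.002
Solving, x = 6.456 × 10^-3 mol, y = 7.351 × 10^-3 mol
mass of NaCl = 6.456 × 10^-3 × 58.44 = 0.3773 g
% NaCl = 0.3773 / 1.002 × 100 = 37.65 %

37.65 %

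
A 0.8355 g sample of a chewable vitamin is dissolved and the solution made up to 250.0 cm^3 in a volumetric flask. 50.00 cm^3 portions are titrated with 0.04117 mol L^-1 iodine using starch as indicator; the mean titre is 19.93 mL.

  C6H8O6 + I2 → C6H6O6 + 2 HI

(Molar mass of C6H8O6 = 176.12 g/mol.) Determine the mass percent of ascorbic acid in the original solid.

n(I2) per titration = 0.01993 × 0.04117 = 8.205 × 10^-4 mol
n(C6H8O6) in each aliquot = 8.205 × 10^-4 mol (1:1 ratio)
n(C6H8O6) in the whole flask = 8.205 × 10^-4 × 250.0/50.00 = 4.103 × 10^-3 mol
mass of C6H8O6 = 4.103 × 10^-3 × 176.12 = 0.7225 g
% C6H8O6 = 0.7225 / 0.8355 × 100 = 86.48 %

86.48 %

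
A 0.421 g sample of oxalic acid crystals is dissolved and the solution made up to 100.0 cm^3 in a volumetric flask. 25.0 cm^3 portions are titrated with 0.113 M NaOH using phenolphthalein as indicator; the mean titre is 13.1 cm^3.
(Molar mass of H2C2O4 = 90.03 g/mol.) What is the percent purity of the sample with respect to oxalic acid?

63.3 %

H2C2O4 + 2 NaOH → Na2C2O4 + 2 H2O
n(NaOH) per titration = 0.0131 × 0.113 = 1.48 × 10^-3 mol
From the 1:2 ratio, n(H2C2O4) in each aliquot = 1/2 × 1.48 × 10^-3 = 7.40 × 10^-4 mol
n(H2C2O4) in the whole flask = 7.40 × 10^-4 × 100.0/25.0 = 2.96 × 10^-3 mol
mass of H2C2O4 = 2.96 × 10^-3 × 90.03 = 0.267 g
% H2C2O4 = 0.267 / 0.421 × 100 = 63.3 %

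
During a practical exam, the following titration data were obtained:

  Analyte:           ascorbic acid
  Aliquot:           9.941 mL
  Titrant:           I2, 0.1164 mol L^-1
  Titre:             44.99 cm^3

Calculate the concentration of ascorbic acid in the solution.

0.5268 mol/L

C6H8O6 + I2 → C6H6O6 + 2 HI
n(I2) = 0.04499 L × 0.1164 mol/L = 5.237 × 10^-3 mol
n(C6H8O6) = 5.237 × 10^-3 mol (1:1 mole ratio)
[C6H8O6] = 5.237 × 10^-3 mol / 0.009941 L = 0.5268 mol/L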